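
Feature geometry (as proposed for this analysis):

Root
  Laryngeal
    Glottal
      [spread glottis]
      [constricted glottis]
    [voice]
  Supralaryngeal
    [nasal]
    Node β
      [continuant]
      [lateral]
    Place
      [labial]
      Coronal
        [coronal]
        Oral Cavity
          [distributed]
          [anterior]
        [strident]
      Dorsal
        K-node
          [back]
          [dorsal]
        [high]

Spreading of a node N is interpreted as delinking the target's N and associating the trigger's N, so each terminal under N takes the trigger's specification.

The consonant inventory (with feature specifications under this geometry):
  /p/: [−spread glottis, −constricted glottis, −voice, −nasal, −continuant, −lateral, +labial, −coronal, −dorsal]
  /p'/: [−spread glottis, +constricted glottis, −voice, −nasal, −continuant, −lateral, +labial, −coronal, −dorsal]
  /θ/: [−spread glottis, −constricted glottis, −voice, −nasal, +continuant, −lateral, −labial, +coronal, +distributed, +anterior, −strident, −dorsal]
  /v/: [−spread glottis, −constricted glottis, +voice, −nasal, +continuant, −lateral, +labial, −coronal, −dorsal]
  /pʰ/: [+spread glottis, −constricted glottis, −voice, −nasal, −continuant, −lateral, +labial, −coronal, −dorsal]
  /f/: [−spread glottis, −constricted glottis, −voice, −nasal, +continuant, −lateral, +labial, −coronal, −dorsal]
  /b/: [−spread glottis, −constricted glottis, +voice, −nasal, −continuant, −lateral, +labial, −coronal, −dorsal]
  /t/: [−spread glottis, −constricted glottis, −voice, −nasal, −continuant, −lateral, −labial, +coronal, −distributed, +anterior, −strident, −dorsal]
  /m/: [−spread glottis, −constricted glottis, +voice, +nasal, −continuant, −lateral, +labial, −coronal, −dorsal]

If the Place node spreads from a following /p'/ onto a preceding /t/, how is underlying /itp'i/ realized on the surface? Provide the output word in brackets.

[ipp'i]

Terminals under Place in this geometry: [labial], [coronal], [distributed], [anterior], [strident], [back], [dorsal], [high].
Spreading Place from /p'/ onto /t/ replaces those values with /p'/'s: [+labial], [−coronal], [−dorsal]. Features outside Place ([spread glottis], [constricted glottis], [voice], …) stay as in /t/.
Among the inventory, only /p/ has exactly this specification, giving the surface form [ipp'i].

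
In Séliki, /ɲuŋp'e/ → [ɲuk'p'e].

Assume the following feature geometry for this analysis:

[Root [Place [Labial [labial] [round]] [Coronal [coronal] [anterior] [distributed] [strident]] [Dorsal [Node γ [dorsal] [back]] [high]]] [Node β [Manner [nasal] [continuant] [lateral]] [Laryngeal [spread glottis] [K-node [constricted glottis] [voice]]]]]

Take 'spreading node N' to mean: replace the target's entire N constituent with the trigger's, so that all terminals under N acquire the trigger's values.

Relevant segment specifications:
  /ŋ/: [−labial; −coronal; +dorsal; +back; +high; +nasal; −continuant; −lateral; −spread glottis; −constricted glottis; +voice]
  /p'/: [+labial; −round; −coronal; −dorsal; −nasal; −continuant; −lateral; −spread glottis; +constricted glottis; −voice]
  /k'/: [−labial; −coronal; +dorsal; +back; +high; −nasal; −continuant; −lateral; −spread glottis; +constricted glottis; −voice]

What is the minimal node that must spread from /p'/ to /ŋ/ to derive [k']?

/ŋ/ and [k'] differ in [voice], [constricted glottis], [nasal]; every other specified feature is identical.
These terminals are all dominated by Node β, and no proper subconstituent of Node β covers them all; Node β is their lowest common ancestor.
Delinking /ŋ/'s Node β and associating /p'/'s Node β gives precisely the feature bundle of [k'].
[dorsal], [labial] — on which /p'/ differs from /ŋ/ — are unchanged, so Root cannot have spread; the constituent is no larger than Node β.

Node β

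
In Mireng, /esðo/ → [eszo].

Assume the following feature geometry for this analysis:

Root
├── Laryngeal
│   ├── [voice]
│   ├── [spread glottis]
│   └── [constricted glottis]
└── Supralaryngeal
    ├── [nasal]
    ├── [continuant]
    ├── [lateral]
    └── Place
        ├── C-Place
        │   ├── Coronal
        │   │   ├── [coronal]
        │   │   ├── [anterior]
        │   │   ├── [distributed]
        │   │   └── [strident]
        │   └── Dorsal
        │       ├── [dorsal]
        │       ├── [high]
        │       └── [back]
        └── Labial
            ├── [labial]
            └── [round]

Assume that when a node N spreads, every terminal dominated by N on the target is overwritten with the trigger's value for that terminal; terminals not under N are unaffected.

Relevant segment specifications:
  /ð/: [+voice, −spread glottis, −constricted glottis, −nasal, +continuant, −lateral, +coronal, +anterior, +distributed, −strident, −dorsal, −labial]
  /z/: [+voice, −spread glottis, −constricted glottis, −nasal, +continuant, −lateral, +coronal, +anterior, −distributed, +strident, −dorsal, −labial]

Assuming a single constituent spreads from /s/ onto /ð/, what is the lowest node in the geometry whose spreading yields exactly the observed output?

Feature comparison: [distributed], [strident] differ between /ð/ and [z]; the remaining terminals match.
In this geometry the lowest node dominating all of them is Coronal: every daughter of Coronal dominates only a proper subset, so no lower node suffices.
Delinking /ð/'s Coronal and associating /s/'s Coronal gives precisely the feature bundle of [z].
[voice] stays as in /ð/ although /s/ differs there, so no node dominating it spread; among the remaining candidates Coronal is the lowest that derives the output.

Coronal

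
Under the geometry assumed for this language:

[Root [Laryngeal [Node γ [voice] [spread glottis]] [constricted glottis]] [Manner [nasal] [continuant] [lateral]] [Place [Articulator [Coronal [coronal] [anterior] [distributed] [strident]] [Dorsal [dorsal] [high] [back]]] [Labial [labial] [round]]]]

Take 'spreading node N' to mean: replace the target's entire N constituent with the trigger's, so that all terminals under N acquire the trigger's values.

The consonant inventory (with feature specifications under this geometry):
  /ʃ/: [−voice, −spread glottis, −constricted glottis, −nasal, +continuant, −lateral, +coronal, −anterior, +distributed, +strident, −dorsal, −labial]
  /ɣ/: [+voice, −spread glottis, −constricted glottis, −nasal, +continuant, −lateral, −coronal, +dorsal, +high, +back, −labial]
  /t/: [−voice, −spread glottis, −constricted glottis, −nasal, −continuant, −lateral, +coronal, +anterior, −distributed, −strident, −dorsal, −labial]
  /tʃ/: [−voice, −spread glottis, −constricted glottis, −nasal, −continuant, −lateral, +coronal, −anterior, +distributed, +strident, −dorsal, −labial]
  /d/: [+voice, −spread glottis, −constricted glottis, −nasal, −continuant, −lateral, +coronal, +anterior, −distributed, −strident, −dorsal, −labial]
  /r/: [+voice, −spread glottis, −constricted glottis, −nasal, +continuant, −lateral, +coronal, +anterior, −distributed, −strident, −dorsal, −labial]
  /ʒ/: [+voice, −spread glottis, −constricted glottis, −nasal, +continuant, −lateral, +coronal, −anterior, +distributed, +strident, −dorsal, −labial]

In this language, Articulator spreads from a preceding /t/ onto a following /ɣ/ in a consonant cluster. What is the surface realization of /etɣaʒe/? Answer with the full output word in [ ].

[etraʒe]

The Articulator node dominates the terminals [coronal], [anterior], [distributed], [strident], [dorsal], [high], [back].
Spreading Articulator from /t/ onto /ɣ/ replaces those values with /t/'s: [+coronal], [+anterior], [−distributed], [−strident], [−dorsal]. Features outside Articulator ([voice], [spread glottis], [constricted glottis], …) stay as in /ɣ/.
This feature bundle is that of [r], so /etɣaʒe/ surfaces as [etraʒe].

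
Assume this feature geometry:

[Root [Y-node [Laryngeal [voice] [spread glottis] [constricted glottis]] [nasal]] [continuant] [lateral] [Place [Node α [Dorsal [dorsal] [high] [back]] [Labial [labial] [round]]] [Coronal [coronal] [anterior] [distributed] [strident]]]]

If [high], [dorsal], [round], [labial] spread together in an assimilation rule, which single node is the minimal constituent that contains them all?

Node α

[high]: Root > Place > Node α > Dorsal > [high].
[dorsal]: Root > Place > Node α > Dorsal > [dorsal].
[round] lies under Labial (below Place).
[labial] lies under Labial (below Place).
These paths first converge at Node α; no daughter of Node α dominates all 4 features, so Node α is the minimal constituent.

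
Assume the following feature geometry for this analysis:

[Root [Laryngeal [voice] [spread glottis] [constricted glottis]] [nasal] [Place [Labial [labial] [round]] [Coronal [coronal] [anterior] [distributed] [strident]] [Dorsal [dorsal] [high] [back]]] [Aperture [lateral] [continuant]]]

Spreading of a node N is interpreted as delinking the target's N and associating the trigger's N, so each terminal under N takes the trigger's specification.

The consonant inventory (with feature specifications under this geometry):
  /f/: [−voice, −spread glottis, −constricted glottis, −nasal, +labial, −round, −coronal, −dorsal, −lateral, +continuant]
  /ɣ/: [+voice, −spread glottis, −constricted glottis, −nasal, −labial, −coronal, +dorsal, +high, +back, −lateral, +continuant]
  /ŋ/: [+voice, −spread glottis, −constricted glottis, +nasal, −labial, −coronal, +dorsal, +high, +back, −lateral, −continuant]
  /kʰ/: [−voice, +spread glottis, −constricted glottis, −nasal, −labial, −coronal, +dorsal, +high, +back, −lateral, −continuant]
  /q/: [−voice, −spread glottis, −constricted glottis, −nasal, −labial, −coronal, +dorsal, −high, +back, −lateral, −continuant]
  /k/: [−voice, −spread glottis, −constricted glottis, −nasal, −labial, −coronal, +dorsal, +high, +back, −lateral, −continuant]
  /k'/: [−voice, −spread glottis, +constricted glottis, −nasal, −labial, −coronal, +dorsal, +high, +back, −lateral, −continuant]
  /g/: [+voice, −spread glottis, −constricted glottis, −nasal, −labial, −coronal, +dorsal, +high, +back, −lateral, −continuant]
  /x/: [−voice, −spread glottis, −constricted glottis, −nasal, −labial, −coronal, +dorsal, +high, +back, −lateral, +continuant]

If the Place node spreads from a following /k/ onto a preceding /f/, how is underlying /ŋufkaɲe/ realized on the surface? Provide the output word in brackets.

[ŋuxkaɲe]

Terminals under Place in this geometry: [labial], [round], [coronal], [anterior], [distributed], [strident], [dorsal], [high], [back].
Spreading Place from /k/ onto /f/ replaces those values with /k/'s: [−labial], [−coronal], [+dorsal], [+high], [+back]. Features outside Place ([voice], [spread glottis], [constricted glottis], …) stay as in /f/.
Among the inventory, only /x/ has exactly this specification, giving the surface form [ŋuxkaɲe].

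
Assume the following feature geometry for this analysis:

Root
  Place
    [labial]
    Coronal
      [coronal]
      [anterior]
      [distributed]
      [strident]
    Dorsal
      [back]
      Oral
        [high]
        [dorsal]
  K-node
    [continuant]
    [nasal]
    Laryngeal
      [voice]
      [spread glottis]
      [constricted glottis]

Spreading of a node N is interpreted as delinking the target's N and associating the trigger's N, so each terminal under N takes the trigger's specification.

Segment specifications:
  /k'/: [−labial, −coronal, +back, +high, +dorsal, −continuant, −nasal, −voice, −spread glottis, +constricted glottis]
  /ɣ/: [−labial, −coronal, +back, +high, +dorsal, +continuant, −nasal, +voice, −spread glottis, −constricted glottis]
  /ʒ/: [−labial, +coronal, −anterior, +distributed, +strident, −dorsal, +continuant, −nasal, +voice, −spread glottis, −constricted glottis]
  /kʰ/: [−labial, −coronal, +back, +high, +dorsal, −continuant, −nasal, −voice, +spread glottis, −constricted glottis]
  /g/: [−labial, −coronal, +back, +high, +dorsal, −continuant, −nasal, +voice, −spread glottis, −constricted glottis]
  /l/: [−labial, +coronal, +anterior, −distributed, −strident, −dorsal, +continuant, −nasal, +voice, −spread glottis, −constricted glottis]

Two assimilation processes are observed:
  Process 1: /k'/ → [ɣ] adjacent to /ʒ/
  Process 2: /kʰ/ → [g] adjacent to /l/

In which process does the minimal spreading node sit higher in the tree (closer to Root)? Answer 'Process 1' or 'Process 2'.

Process 1: the features that change are [voice], [constricted glottis], [continuant]; the minimal node is K-node (depth 1).
Process 2: the features that change are [voice], [spread glottis]; the minimal node is Laryngeal (depth 2).
Depth 1 < depth 2; Process 1 involves the structurally higher constituent K-node.

Process 1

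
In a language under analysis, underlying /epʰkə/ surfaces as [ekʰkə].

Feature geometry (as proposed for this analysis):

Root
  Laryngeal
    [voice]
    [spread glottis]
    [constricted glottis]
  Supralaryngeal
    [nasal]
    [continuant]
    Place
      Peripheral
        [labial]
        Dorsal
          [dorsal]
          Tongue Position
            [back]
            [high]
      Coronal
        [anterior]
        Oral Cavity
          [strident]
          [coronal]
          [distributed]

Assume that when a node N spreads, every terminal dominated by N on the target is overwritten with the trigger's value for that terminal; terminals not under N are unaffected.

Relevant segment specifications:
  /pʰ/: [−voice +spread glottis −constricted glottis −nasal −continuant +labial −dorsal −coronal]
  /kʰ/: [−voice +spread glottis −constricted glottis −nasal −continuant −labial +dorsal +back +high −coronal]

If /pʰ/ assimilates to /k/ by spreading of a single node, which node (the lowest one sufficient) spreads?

Peripheral

/pʰ/ and [kʰ] differ in [labial], [dorsal], [high], [back]; every other specified feature is identical.
Tracing each changed feature up the tree, the paths first meet at Peripheral; any lower node misses at least one of them.
If Peripheral spreads, every terminal under it takes /k/'s value, producing [kʰ] as observed.
[spread glottis] stays as in /pʰ/ although /k/ differs there, so no node dominating it spread; among the remaining candidates Peripheral is the lowest that derives the output.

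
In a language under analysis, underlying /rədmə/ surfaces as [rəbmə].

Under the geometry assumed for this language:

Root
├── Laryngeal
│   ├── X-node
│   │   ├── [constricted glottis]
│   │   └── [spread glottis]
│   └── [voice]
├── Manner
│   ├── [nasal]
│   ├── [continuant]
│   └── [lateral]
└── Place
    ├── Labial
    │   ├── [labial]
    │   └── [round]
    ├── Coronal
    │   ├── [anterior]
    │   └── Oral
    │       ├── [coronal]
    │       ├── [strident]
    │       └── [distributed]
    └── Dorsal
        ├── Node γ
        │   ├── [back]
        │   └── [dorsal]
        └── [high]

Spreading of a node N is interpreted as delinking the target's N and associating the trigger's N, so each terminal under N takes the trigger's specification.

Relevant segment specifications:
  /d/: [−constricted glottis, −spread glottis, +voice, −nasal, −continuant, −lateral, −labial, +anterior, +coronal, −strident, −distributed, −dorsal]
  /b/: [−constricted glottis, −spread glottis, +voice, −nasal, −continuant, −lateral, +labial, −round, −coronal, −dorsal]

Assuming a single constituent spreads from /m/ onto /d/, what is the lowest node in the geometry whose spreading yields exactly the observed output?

Place

/d/ and [b] differ in [labial], [round], [coronal], [anterior], [distributed], [strident]; every other specified feature is identical.
The smallest constituent containing every changed terminal is Place — each of its daughters lacks at least one of the affected features.
Delinking /d/'s Place and associating /m/'s Place gives precisely the feature bundle of [b].
Had Root spread, [nasal] would have taken /m/'s value; it stays as in /d/, confirming the spreading constituent is exactly Place.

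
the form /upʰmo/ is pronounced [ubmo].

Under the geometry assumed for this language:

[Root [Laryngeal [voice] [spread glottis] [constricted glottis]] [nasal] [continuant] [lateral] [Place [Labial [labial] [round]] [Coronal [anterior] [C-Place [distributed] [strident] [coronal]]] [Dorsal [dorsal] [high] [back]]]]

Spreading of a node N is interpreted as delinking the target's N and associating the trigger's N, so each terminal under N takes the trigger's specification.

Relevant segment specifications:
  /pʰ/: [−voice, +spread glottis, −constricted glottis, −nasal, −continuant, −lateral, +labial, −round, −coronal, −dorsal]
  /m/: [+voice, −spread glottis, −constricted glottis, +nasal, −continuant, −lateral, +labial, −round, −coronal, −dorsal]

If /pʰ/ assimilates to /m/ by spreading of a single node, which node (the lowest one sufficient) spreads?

/pʰ/ and [b] differ in [voice], [spread glottis]; every other specified feature is identical.
The smallest constituent containing every changed terminal is Laryngeal — each of its daughters lacks at least one of the affected features.
If Laryngeal spreads, every terminal under it takes /m/'s value, producing [b] as observed.
[nasal] — on which /m/ differs from /pʰ/ — is unchanged, so Root cannot have spread; the constituent is no larger than Laryngeal.

Laryngeal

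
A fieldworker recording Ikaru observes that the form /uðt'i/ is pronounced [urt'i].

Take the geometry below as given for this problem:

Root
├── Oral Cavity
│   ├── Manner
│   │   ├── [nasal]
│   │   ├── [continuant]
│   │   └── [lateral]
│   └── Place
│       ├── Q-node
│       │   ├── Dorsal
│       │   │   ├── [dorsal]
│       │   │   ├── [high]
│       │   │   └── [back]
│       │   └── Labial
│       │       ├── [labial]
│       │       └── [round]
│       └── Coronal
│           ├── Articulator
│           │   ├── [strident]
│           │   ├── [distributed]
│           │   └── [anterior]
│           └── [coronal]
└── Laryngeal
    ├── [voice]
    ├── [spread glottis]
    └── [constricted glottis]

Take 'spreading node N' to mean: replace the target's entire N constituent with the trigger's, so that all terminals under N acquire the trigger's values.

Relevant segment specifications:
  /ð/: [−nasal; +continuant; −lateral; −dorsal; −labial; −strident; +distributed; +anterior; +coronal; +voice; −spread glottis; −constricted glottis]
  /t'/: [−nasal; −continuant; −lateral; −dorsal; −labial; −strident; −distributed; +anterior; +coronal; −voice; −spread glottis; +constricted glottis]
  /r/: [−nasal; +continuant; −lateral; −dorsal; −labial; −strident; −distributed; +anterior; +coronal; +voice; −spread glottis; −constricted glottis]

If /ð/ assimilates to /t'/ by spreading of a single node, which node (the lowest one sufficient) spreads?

[distributed]

The alternation /ð/ → [r] changes [distributed] and nothing else.
With a single altered terminal, the smallest constituent that could spread is that terminal — [distributed].
Features on which the two segments disagree outside [distributed], such as [continuant], [voice], are unchanged — nothing dominating them spread, and [distributed] is the minimal sufficient constituent.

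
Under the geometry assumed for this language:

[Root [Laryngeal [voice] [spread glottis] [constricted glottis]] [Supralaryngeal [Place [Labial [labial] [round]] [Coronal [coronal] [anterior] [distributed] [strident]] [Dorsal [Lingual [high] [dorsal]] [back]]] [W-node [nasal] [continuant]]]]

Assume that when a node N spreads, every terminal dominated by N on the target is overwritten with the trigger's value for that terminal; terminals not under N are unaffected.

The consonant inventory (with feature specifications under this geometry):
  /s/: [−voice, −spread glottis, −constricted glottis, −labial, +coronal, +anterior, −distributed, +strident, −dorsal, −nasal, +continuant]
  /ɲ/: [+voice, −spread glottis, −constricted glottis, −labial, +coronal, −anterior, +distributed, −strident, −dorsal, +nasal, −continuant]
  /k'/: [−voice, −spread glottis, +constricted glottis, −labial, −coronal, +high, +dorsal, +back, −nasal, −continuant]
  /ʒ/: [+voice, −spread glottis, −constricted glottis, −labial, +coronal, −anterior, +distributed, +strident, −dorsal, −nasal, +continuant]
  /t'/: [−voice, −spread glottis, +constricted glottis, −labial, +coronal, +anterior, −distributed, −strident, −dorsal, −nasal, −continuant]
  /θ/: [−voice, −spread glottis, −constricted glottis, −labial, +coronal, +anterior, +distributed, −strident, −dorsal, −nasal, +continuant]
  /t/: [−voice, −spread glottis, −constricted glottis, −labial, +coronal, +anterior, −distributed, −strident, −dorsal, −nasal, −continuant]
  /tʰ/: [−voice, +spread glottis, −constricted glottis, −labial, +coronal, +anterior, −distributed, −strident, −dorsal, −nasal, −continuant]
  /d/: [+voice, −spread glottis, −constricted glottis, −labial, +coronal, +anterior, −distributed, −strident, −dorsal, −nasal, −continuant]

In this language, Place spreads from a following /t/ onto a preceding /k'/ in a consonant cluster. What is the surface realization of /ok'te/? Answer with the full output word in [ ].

[ot'te]

Terminals under Place in this geometry: [labial], [round], [coronal], [anterior], [distributed], [strident], [high], [dorsal], [back].
Spreading Place from /t/ onto /k'/ replaces those values with /t/'s: [−labial], [+coronal], [+anterior], [−distributed], [−strident], [−dorsal]. Features outside Place ([voice], [spread glottis], [constricted glottis], …) stay as in /k'/.
Among the inventory, only /t'/ has exactly this specification, giving the surface form [ot'te].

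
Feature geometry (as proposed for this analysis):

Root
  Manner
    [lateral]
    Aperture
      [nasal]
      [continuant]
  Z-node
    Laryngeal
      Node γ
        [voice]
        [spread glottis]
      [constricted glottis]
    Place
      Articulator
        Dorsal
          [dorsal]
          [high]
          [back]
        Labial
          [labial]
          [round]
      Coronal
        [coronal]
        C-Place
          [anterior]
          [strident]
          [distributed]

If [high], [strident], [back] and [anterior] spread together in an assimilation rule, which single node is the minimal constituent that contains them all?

[high]: Root ▹ Z-node ▹ Place ▹ Articulator ▹ Dorsal ▹ [high].
[strident]: Root ▹ Z-node ▹ Place ▹ Coronal ▹ C-Place ▹ [strident].
[back]: Root ▹ Z-node ▹ Place ▹ Articulator ▹ Dorsal ▹ [back].
[anterior]: Root ▹ Z-node ▹ Place ▹ Coronal ▹ C-Place ▹ [anterior].
The lowest node appearing on every path is Place; each proper daughter of Place fails to dominate at least one of the listed features.

Place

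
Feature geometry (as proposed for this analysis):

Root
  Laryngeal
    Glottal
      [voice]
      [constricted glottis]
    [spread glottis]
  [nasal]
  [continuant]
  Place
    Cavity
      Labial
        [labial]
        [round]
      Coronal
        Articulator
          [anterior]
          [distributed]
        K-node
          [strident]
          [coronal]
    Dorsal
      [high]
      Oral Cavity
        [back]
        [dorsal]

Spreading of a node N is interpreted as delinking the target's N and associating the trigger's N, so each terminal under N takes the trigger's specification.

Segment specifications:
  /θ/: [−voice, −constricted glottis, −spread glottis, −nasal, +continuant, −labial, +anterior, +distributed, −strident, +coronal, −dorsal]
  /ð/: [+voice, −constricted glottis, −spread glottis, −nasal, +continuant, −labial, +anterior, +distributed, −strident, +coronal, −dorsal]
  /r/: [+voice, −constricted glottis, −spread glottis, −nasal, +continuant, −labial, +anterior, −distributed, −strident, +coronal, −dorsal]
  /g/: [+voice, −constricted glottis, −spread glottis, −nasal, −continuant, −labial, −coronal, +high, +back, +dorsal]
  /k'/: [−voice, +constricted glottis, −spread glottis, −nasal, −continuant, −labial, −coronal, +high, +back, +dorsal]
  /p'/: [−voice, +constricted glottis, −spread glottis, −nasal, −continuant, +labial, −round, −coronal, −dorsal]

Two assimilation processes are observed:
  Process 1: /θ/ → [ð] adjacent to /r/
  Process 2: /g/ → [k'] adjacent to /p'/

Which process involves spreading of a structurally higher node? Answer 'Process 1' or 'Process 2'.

Process 2

Process 1 alters [voice]; the lowest dominating node is [voice] (depth 3 from Root).
In Process 2, [voice], [constricted glottis] change, so the minimal spreading node is Glottal at depth 2.
Glottal (depth 2) sits above [voice] (depth 3), making Process 2 the one with the higher spreading node.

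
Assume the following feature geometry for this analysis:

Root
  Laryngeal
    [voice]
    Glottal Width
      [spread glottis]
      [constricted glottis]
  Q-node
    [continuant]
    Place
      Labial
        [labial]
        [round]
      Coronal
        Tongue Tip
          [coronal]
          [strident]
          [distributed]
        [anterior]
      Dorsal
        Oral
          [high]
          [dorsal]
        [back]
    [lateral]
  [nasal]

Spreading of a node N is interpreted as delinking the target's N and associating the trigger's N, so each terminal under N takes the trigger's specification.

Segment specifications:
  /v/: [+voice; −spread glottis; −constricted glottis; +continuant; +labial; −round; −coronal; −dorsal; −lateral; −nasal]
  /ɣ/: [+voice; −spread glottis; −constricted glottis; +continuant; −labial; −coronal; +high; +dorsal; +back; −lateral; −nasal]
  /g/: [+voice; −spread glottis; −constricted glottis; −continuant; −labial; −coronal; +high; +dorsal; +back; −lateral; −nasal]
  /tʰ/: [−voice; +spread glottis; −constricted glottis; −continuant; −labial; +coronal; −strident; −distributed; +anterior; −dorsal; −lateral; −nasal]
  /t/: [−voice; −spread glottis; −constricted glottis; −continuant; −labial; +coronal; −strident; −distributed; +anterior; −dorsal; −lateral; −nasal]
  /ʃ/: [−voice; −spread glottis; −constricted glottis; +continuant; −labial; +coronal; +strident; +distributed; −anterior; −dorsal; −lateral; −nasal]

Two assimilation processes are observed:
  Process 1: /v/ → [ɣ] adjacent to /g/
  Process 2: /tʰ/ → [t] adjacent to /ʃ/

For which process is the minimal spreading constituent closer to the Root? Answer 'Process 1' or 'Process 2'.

Process 1

Process 1 alters [labial], [round], [dorsal], [high], [back]; the lowest common ancestor is Place (depth 2 from Root).
Process 2: the feature that changes is [spread glottis]; the minimal node is [spread glottis] (depth 3).
Place is closer to Root than [spread glottis], so Process 1 spreads the higher node.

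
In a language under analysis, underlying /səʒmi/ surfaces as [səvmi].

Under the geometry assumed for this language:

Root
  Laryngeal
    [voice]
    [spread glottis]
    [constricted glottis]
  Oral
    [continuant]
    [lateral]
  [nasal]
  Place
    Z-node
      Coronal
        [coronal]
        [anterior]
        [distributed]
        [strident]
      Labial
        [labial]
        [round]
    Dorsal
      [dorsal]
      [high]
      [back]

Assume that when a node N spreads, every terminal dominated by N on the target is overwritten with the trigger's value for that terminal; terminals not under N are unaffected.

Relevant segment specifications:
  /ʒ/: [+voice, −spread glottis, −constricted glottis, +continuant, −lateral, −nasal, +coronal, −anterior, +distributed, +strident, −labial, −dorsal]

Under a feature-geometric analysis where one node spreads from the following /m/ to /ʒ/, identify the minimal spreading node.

Z-node

Feature comparison: [labial], [round], [coronal], [anterior], [distributed], [strident] differ between /ʒ/ and [v]; the remaining terminals match.
Tracing each changed feature up the tree, the paths first meet at Z-node; any lower node misses at least one of them.
If Z-node spreads, every terminal under it takes /m/'s value, producing [v] as observed.
[continuant], [nasal] stay as in /ʒ/ although /m/ differs there, so no node dominating them spread; among the remaining candidates Z-node is the lowest that derives the output.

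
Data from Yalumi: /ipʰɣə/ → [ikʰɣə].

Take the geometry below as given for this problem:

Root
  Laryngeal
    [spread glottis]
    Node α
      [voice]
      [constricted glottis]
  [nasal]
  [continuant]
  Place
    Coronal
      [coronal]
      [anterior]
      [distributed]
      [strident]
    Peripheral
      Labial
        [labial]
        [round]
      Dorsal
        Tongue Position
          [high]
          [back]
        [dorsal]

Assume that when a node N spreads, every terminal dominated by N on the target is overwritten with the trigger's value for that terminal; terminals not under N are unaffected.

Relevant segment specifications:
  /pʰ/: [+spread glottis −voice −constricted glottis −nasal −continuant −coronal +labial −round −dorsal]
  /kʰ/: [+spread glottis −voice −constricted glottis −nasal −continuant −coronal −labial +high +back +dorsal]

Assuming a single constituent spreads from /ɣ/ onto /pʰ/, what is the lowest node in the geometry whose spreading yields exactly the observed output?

/pʰ/ and [kʰ] differ in [labial], [round], [dorsal], [high], [back]; every other specified feature is identical.
These terminals are all dominated by Peripheral, and no proper subconstituent of Peripheral covers them all; Peripheral is their lowest common ancestor.
If Peripheral spreads, every terminal under it takes /ɣ/'s value, producing [kʰ] as observed.
[continuant], [spread glottis] stay as in /pʰ/ although /ɣ/ differs there, so no node dominating them spread; among the remaining candidates Peripheral is the lowest that derives the output.

Peripheral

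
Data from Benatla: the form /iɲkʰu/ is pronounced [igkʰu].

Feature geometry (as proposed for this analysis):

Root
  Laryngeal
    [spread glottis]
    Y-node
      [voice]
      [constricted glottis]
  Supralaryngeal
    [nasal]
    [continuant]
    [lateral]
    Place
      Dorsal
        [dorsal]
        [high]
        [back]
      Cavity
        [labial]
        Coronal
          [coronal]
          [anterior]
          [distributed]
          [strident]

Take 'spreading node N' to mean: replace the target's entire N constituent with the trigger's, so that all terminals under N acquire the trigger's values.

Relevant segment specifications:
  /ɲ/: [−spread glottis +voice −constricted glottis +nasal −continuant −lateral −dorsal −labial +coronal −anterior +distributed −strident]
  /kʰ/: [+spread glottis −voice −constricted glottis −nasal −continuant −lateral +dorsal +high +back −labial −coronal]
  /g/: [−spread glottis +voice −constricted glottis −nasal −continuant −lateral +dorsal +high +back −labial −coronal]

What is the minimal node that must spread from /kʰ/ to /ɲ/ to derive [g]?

Comparing /ɲ/ with its surface form [g], the features that change are [nasal], [coronal], [anterior], [distributed], [strident], [dorsal], [high], [back].
In this geometry the lowest node dominating all of them is Supralaryngeal: every daughter of Supralaryngeal dominates only a proper subset, so no lower node suffices.
Spreading Supralaryngeal from /kʰ/ overwrites each of those terminals with /kʰ/'s values, yielding exactly [g].
[spread glottis], [voice] — on which /kʰ/ differs from /ɲ/ — are unchanged, so Root cannot have spread; the constituent is no larger than Supralaryngeal.

Supralaryngeal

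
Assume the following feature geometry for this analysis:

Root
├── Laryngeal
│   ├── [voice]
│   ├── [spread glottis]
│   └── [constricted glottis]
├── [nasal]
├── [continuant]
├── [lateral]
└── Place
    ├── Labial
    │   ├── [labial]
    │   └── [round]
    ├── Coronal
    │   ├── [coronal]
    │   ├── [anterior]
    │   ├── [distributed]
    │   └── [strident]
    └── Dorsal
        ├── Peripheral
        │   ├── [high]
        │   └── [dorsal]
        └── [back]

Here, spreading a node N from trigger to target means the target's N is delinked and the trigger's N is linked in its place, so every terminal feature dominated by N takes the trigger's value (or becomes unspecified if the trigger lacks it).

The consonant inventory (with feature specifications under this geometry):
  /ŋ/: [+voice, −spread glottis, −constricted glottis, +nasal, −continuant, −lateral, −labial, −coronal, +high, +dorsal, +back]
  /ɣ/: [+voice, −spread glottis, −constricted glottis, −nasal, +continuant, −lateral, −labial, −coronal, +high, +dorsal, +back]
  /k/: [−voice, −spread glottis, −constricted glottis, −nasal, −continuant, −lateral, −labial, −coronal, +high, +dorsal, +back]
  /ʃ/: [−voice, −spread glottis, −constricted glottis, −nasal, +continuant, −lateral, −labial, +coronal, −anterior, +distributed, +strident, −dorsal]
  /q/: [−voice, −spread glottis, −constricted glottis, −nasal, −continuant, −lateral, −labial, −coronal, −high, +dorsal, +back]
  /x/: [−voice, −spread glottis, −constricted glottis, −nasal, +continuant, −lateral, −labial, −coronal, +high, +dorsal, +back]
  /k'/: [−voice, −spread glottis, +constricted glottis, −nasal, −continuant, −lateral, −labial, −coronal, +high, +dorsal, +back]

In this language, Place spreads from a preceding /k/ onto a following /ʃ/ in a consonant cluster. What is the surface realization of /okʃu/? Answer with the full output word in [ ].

[okxu]

The Place node dominates the terminals [labial], [round], [coronal], [anterior], [distributed], [strident], [high], [dorsal], [back].
Spreading Place from /k/ onto /ʃ/ replaces those values with /k/'s: [−labial], [−coronal], [+high], [+dorsal], [+back]. Features outside Place ([voice], [spread glottis], [constricted glottis], …) stay as in /ʃ/.
Among the inventory, only /x/ has exactly this specification, giving the surface form [okxu].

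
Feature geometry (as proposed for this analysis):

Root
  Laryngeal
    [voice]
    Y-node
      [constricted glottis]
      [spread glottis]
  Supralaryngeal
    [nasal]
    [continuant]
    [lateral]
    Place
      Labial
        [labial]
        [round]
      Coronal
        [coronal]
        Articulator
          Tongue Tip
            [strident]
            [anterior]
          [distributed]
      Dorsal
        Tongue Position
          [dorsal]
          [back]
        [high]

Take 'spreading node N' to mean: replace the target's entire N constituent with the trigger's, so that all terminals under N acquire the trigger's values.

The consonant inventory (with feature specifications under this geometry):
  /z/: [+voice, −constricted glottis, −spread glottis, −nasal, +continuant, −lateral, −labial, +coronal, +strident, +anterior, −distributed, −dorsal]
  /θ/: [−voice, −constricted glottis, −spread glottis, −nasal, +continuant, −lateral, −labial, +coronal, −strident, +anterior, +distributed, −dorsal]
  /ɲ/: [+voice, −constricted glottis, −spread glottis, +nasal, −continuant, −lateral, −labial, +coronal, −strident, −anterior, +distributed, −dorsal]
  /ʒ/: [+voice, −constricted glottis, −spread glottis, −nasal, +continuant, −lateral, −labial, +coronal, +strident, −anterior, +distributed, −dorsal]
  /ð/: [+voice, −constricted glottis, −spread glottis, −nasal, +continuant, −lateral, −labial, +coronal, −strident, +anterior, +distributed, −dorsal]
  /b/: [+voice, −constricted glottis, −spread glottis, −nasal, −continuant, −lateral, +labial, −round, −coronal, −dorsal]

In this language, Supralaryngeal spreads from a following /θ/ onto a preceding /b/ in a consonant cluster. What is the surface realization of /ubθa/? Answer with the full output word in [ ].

The Supralaryngeal node dominates the terminals [nasal], [continuant], [lateral], [labial], [round], [coronal], [strident], [anterior], [distributed], [dorsal], [back], [high].
Spreading Supralaryngeal from /θ/ onto /b/ replaces those values with /θ/'s: [−nasal], [+continuant], [−lateral], [−labial], [+coronal], [−strident], [+anterior], [+distributed], [−dorsal]. Features outside Supralaryngeal ([voice], [constricted glottis], [spread glottis]) stay as in /b/.
Among the inventory, only /ð/ has exactly this specification, giving the surface form [uðθa].

[uðθa]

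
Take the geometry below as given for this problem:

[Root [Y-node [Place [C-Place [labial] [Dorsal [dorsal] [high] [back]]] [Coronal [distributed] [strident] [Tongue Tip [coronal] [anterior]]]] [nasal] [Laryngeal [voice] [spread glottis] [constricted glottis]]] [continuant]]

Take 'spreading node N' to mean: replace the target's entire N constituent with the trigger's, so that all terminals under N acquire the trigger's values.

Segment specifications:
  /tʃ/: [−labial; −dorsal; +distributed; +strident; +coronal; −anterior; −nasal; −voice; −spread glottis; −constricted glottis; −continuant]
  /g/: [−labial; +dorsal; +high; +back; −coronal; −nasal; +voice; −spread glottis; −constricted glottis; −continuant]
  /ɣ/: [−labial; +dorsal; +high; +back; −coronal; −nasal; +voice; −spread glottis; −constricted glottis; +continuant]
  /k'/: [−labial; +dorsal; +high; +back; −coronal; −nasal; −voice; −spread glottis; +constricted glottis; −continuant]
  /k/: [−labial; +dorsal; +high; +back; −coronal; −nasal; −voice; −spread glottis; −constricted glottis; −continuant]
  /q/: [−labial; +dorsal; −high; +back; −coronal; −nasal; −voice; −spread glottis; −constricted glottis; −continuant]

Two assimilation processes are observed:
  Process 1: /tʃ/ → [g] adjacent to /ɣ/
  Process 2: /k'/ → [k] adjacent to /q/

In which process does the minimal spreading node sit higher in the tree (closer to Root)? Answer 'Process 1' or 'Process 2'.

Process 1

Process 1: the features that change are [voice], [coronal], [anterior], [distributed], [strident], [dorsal], [high], [back]; the minimal node is Y-node (depth 1).
Process 2 alters [constricted glottis]; the lowest dominating node is [constricted glottis] (depth 3 from Root).
Y-node is closer to Root than [constricted glottis], so Process 1 spreads the higher node.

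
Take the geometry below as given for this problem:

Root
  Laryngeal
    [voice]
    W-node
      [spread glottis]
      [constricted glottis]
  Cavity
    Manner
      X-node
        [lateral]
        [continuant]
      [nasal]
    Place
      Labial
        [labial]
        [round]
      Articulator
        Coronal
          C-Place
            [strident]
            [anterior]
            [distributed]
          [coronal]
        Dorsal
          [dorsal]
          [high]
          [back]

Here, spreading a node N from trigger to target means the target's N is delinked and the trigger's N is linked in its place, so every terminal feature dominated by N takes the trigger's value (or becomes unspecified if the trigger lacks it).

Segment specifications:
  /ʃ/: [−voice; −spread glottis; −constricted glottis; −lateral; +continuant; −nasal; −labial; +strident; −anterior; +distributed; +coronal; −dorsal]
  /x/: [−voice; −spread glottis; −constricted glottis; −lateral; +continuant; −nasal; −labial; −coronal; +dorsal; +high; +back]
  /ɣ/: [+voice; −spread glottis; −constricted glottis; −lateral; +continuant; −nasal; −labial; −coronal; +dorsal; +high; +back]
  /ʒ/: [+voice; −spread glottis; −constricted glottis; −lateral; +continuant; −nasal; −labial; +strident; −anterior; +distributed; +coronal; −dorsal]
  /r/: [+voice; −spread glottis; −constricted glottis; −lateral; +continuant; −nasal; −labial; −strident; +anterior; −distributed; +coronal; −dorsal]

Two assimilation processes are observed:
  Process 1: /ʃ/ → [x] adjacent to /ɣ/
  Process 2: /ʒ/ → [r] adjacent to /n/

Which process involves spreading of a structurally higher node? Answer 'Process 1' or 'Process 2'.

Process 1: the features that change are [coronal], [anterior], [distributed], [strident], [dorsal], [high], [back]; the minimal node is Articulator (depth 3).
Process 2: the features that change are [anterior], [distributed], [strident]; the minimal node is C-Place (depth 5).
Depth 3 < depth 5; Process 1 involves the structurally higher constituent Articulator.

Process 1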